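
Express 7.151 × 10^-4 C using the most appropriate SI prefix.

715.1 µC

= 715.1 × 10^-6 C; 10^-6 is micro.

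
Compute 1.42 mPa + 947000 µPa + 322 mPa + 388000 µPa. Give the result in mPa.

In mPa:
  1.42 mPa → 1.42
  947000 µPa = 947000 × 10^-3 mPa = 947
  322 mPa → 322
  388000 µPa = 388000 × 10^-3 mPa = 388
Sum: 1.42 + 947 + 322 + 388 = 1658.42

1658.42 mPa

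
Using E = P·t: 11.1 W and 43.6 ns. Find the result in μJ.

11.1 × 43.6 × 10⁻⁹ = 483.96 × 10⁻⁹ J

0.48396 μJ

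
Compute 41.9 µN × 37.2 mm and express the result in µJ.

41.9 × 10⁻⁶ × 37.2 × 10⁻³ = 1558.68 × 10⁻⁹ J

1.55868 µJ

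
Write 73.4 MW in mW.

mega = 10^6, milli = 10^-3; factor is 10^9.
73.4 × 10^9 = 73400000000

73400000000 mW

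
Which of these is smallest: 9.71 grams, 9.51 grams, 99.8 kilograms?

9.71 grams = 9.71 grams
9.51 grams = 9.51 grams
99.8 kilograms = 99800 grams

9.51 grams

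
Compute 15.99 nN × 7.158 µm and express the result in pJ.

0.11445642 pJ

15.99 × 10⁻⁹ × 7.158 × 10⁻⁶ = 114.45642 × 10⁻¹⁵ J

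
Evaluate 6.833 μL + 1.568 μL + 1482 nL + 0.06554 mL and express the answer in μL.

75.423 μL

In μL:
  6.833 μL → 6.833
  1.568 μL → 1.568
  1482 nL = 1482 × 10⁻³ μL = 1.482
  0.06554 mL = 0.06554 × 10³ μL = 65.54
Sum: 6.833 + 1.568 + 1.482 + 65.54 = 75.423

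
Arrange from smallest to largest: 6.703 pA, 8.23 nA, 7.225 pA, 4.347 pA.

4.347 pA < 6.703 pA < 7.225 pA < 8.23 nA

6.703 pA = 0.000000000006703 A
8.23 nA = 0.00000000823 A
7.225 pA = 0.000000000007225 A
4.347 pA = 0.000000000004347 A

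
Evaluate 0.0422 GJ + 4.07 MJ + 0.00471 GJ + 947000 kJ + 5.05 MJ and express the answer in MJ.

1003.03 MJ

In MJ:
  0.0422 GJ = 0.0422e3 MJ = 42.2
  4.07 MJ → 4.07
  0.00471 GJ = 0.00471e3 MJ = 4.71
  947000 kJ = 947000e-3 MJ = 947
  5.05 MJ → 5.05
Sum: 42.2 + 4.07 + 4.71 + 947 + 5.05 = 1003.03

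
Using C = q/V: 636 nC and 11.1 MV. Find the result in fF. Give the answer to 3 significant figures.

57.3 fF

(636 × 10^-9) / (11.1 × 10^6) = 57.297 × 10^-15 F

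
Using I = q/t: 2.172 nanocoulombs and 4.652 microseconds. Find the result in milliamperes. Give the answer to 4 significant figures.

(2.172 × 10⁻⁹) / (4.652 × 10⁻⁶) = 0.466896 × 10⁻³ A

0.4669 milliamperes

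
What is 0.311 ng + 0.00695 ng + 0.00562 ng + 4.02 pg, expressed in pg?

In pg:
  0.311 ng = 0.311e3 pg = 311
  0.00695 ng = 0.00695e3 pg = 6.95
  0.00562 ng = 0.00562e3 pg = 5.62
  4.02 pg → 4.02
Sum: 311 + 6.95 + 5.62 + 4.02 = 327.59

327.59 pg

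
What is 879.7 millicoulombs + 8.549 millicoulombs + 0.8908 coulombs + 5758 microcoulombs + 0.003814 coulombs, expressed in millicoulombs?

In millicoulombs:
  879.7 millicoulombs → 879.7
  8.549 millicoulombs → 8.549
  0.8908 coulombs = 0.8908 × 10^3 millicoulombs = 890.8
  5758 microcoulombs = 5758 × 10^-3 millicoulombs = 5.758
  0.003814 coulombs = 0.003814 × 10^3 millicoulombs = 3.814
Sum: 879.7 + 8.549 + 890.8 + 5.758 + 3.814 = 1788.621

1788.621 millicoulombs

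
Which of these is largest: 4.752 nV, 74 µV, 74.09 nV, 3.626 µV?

74 µV

4.752 nV = 0.000000004752 V
74 µV = 0.000074 V
74.09 nV = 0.00000007409 V
3.626 µV = 0.000003626 V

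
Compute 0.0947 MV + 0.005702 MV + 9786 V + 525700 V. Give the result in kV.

635.888 kV

In kV:
  0.0947 MV = 0.0947 × 10³ kV = 94.7
  0.005702 MV = 0.005702 × 10³ kV = 5.702
  9786 V = 9786 × 10⁻³ kV = 9.786
  525700 V = 525700 × 10⁻³ kV = 525.7
Sum: 94.7 + 5.702 + 9.786 + 525.7 = 635.888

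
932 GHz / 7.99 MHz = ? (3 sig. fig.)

(932 × 10⁹) / (7.99 × 10⁶) = 116.6 × 10³

117000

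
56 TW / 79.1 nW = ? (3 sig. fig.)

708000000000000000000

(56 × 10^12) / (79.1 × 10^-9) = 0.708 × 10^21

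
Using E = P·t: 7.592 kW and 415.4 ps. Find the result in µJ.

7.592 × 10³ × 415.4 × 10⁻¹² = 3153.7168 × 10⁻⁹ J

3.1537168 µJ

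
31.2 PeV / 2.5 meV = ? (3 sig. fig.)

(31.2e15) / (2.5e-3) = 12.48e18

12500000000000000000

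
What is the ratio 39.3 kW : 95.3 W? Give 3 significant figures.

412

(39.3 × 10^3) / (95.3) = 0.4124 × 10^3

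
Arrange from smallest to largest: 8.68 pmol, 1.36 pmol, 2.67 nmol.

8.68 pmol = 0.00000000000868 mol
1.36 pmol = 0.00000000000136 mol
2.67 nmol = 0.00000000267 mol

1.36 pmol < 8.68 pmol < 2.67 nmol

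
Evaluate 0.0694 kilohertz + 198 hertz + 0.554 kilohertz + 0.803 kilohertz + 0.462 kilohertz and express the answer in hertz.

In hertz:
  0.0694 kilohertz = 0.0694e3 hertz = 69.4
  198 hertz → 198
  0.554 kilohertz = 0.554e3 hertz = 554
  0.803 kilohertz = 0.803e3 hertz = 803
  0.462 kilohertz = 0.462e3 hertz = 462
Sum: 69.4 + 198 + 554 + 803 + 462 = 2086.4

2086.4 hertz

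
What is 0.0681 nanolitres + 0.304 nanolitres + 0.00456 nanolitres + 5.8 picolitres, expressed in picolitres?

382.46 picolitres

In picolitres:
  0.0681 nanolitres = 0.0681 × 10³ picolitres = 68.1
  0.304 nanolitres = 0.304 × 10³ picolitres = 304
  0.00456 nanolitres = 0.00456 × 10³ picolitres = 4.56
  5.8 picolitres → 5.8
Sum: 68.1 + 304 + 4.56 + 5.8 = 382.46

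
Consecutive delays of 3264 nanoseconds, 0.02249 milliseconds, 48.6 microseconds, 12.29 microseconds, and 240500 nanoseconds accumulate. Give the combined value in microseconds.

In microseconds:
  3264 nanoseconds = 3264 × 10⁻³ microseconds = 3.264
  0.02249 milliseconds = 0.02249 × 10³ microseconds = 22.49
  48.6 microseconds → 48.6
  12.29 microseconds → 12.29
  240500 nanoseconds = 240500 × 10⁻³ microseconds = 240.5
Sum: 3.264 + 22.49 + 48.6 + 12.29 + 240.5 = 327.144

327.144 microseconds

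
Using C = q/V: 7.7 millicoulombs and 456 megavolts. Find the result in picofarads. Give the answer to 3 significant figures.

(7.7 × 10^-3) / (456 × 10^6) = 0.016886 × 10^-9 F

16.9 picofarads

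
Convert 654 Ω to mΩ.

654000 mΩ

(no prefix) = 1e0, milli = 1e-3; factor is 1e3.
654 × 1e3 = 654000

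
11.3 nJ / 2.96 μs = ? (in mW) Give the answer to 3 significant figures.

(11.3e-9) / (2.96e-6) = 3.8176e-3 W

3.82 mW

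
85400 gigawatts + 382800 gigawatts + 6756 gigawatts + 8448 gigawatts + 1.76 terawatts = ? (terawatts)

485.164 terawatts

In terawatts:
  85400 gigawatts = 85400 × 10⁻³ terawatts = 85.4
  382800 gigawatts = 382800 × 10⁻³ terawatts = 382.8
  6756 gigawatts = 6756 × 10⁻³ terawatts = 6.756
  8448 gigawatts = 8448 × 10⁻³ terawatts = 8.448
  1.76 terawatts → 1.76
Sum: 85.4 + 382.8 + 6.756 + 8.448 + 1.76 = 485.164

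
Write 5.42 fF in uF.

femto = 10⁻¹⁵, micro = 10⁻⁶; factor is 10⁻⁹.
5.42 × 10⁻⁹ = 0.00000000542

0.00000000542 uF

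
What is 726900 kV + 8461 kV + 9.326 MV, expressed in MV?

744.687 MV

In MV:
  726900 kV = 726900 × 10^-3 MV = 726.9
  8461 kV = 8461 × 10^-3 MV = 8.461
  9.326 MV → 9.326
Sum: 726.9 + 8.461 + 9.326 = 744.687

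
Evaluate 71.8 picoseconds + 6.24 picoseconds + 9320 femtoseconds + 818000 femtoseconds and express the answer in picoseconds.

905.36 picoseconds

In picoseconds:
  71.8 picoseconds → 71.8
  6.24 picoseconds → 6.24
  9320 femtoseconds = 9320 × 10^-3 picoseconds = 9.32
  818000 femtoseconds = 818000 × 10^-3 picoseconds = 818
Sum: 71.8 + 6.24 + 9.32 + 818 = 905.36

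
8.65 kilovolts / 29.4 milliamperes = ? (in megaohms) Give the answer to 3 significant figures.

0.294 megaohms

(8.65 × 10³) / (29.4 × 10⁻³) = 0.29422 × 10⁶ Ω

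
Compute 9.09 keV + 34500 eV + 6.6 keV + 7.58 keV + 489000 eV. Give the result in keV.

In keV:
  9.09 keV → 9.09
  34500 eV = 34500 × 10⁻³ keV = 34.5
  6.6 keV → 6.6
  7.58 keV → 7.58
  489000 eV = 489000 × 10⁻³ keV = 489
Sum: 9.09 + 34.5 + 6.6 + 7.58 + 489 = 546.77

546.77 keV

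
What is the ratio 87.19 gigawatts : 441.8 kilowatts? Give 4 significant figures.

197400

(87.19 × 10^9) / (441.8 × 10^3) = 0.19735 × 10^6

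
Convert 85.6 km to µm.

kilo = 10³, micro = 10⁻⁶; factor is 10⁹.
85.6 × 10⁹ = 85600000000

85600000000 µm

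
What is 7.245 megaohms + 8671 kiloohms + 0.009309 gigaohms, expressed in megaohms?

25.225 megaohms

In megaohms:
  7.245 megaohms → 7.245
  8671 kiloohms = 8671 × 10⁻³ megaohms = 8.671
  0.009309 gigaohms = 0.009309 × 10³ megaohms = 9.309
Sum: 7.245 + 8.671 + 9.309 = 25.225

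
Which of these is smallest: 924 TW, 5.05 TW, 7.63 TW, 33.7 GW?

924 TW = 924000000000000 W
5.05 TW = 5050000000000 W
7.63 TW = 7630000000000 W
33.7 GW = 33700000000 W

33.7 GW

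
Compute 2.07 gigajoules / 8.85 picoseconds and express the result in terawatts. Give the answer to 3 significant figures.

(2.07 × 10⁹) / (8.85 × 10⁻¹²) = 0.2339 × 10²¹ W

234000000 terawatts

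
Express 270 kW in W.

kilo = 1e3, (no prefix) = 1e0; factor is 1e3.
270 × 1e3 = 270000

270000 W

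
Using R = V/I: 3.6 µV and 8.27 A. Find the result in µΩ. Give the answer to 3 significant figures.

(3.6e-6) / (8.27) = 0.43531e-6 Ω

0.435 µΩ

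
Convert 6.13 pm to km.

0.00000000000000613 km

pico = 10⁻¹², kilo = 10³; factor is 10⁻¹⁵.
6.13 × 10⁻¹⁵ = 0.00000000000000613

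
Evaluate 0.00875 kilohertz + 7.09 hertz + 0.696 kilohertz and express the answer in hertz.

711.84 hertz

In hertz:
  0.00875 kilohertz = 0.00875 × 10^3 hertz = 8.75
  7.09 hertz → 7.09
  0.696 kilohertz = 0.696 × 10^3 hertz = 696
Sum: 8.75 + 7.09 + 696 = 711.84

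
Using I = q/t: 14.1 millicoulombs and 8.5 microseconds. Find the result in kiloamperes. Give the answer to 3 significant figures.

1.66 kiloamperes

(14.1 × 10⁻³) / (8.5 × 10⁻⁶) = 1.6588 × 10³ A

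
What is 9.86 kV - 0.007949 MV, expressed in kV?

1.911 kV

In kV:
  9.86 kV → 9.86
  0.007949 MV = 0.007949e3 kV = 7.949
Difference: 9.86 - 7.949 = 1.911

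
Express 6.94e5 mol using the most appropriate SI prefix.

= 694e3 mol; 1e3 is kilo.

694 kmol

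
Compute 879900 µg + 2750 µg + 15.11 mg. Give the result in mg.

In mg:
  879900 µg = 879900 × 10^-3 mg = 879.9
  2750 µg = 2750 × 10^-3 mg = 2.75
  15.11 mg → 15.11
Sum: 879.9 + 2.75 + 15.11 = 897.76

897.76 mg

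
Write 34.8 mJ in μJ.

milli = 10^-3, micro = 10^-6; factor is 10^3.
34.8 × 10^3 = 34800

34800 μJ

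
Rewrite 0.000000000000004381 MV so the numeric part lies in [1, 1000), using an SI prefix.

= 4.381 × 10^-9 V; 10^-9 is nano.

4.381 nV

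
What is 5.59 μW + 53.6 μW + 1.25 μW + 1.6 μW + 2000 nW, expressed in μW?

In μW:
  5.59 μW → 5.59
  53.6 μW → 53.6
  1.25 μW → 1.25
  1.6 μW → 1.6
  2000 nW = 2000 × 10⁻³ μW = 2
Sum: 5.59 + 53.6 + 1.25 + 1.6 + 2 = 64.04

64.04 μW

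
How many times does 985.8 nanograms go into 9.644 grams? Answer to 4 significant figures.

9783000

(9.644) / (985.8e-9) = 0.0097829e9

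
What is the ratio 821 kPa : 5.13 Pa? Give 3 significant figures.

160000

(821 × 10³) / (5.13) = 160 × 10³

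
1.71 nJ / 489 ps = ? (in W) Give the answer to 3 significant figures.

3.50 W

(1.71e-9) / (489e-12) = 0.0034969e3 W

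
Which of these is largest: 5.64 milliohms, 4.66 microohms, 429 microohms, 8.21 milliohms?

5.64 milliohms = 0.00564 ohms
4.66 microohms = 0.00000466 ohms
429 microohms = 0.000429 ohms
8.21 milliohms = 0.00821 ohms

8.21 milliohms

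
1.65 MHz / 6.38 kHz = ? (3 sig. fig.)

(1.65 × 10^6) / (6.38 × 10^3) = 0.2586 × 10^3

259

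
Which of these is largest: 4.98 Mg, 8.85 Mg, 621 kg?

8.85 Mg

4.98 Mg = 4980000 g
8.85 Mg = 8850000 g
621 kg = 621000 g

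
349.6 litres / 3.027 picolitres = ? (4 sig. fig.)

115500000000000

(349.6) / (3.027 × 10^-12) = 115.49 × 10^12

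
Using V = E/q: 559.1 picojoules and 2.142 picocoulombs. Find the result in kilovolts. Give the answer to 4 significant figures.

(559.1 × 10⁻¹²) / (2.142 × 10⁻¹²) = 261.018 V

0.2610 kilovolts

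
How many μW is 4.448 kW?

kilo = 10^3, micro = 10^-6; factor is 10^9.
4.448 × 10^9 = 4448000000

4448000000 μW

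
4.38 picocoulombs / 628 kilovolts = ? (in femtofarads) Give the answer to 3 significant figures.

(4.38 × 10^-12) / (628 × 10^3) = 0.0069745 × 10^-15 F

0.00697 femtofarads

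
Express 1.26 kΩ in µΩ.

kilo = 10³, micro = 10⁻⁶; factor is 10⁹.
1.26 × 10⁹ = 1260000000

1260000000 µΩ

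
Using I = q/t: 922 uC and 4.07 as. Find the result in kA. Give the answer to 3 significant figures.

227000000000 kA

(922 × 10^-6) / (4.07 × 10^-18) = 226.54 × 10^12 A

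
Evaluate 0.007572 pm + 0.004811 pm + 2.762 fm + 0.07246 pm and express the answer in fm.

In fm:
  0.007572 pm = 0.007572 × 10³ fm = 7.572
  0.004811 pm = 0.004811 × 10³ fm = 4.811
  2.762 fm → 2.762
  0.07246 pm = 0.07246 × 10³ fm = 72.46
Sum: 7.572 + 4.811 + 2.762 + 72.46 = 87.605

87.605 fm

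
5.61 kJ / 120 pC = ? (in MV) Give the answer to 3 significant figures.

(5.61 × 10³) / (120 × 10⁻¹²) = 0.04675 × 10¹⁵ V

46800000 MV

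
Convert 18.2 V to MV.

(no prefix) = 10⁰, mega = 10⁶; factor is 10⁻⁶.
18.2 × 10⁻⁶ = 0.0000182

0.0000182 MV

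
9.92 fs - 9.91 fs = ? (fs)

In fs:
  9.92 fs → 9.92
  9.91 fs → 9.91
Difference: 9.92 - 9.91 = 0.01

0.01 fs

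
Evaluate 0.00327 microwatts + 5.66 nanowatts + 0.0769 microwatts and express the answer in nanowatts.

85.83 nanowatts

In nanowatts:
  0.00327 microwatts = 0.00327e3 nanowatts = 3.27
  5.66 nanowatts → 5.66
  0.0769 microwatts = 0.0769e3 nanowatts = 76.9
Sum: 3.27 + 5.66 + 76.9 = 85.83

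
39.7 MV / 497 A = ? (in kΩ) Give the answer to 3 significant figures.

79.9 kΩ

(39.7 × 10⁶) / (497) = 0.079879 × 10⁶ Ω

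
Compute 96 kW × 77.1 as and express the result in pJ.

7.4016 pJ

96 × 10³ × 77.1 × 10⁻¹⁸ = 7401.6 × 10⁻¹⁵ J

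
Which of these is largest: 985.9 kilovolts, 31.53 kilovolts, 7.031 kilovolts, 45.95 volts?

985.9 kilovolts

985.9 kilovolts = 985900 volts
31.53 kilovolts = 31530 volts
7.031 kilovolts = 7031 volts
45.95 volts = 45.95 volts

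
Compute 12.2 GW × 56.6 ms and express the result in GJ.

12.2e9 × 56.6e-3 = 690.52e6 J

0.69052 GJ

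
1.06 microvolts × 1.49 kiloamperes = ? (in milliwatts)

1.06 × 10^-6 × 1.49 × 10^3 = 1.5794 × 10^-3 W

1.5794 milliwatts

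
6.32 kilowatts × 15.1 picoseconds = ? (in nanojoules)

6.32 × 10^3 × 15.1 × 10^-12 = 95.432 × 10^-9 J

95.432 nanojoules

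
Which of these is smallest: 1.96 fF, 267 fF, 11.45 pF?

1.96 fF

1.96 fF = 0.00000000000000196 F
267 fF = 0.000000000000267 F
11.45 pF = 0.00000000001145 F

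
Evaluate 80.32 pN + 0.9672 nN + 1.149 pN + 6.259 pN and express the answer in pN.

1054.928 pN

In pN:
  80.32 pN → 80.32
  0.9672 nN = 0.9672 × 10³ pN = 967.2
  1.149 pN → 1.149
  6.259 pN → 6.259
Sum: 80.32 + 967.2 + 1.149 + 6.259 = 1054.928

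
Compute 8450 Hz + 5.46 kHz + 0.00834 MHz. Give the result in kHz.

In kHz:
  8450 Hz = 8450e-3 kHz = 8.45
  5.46 kHz → 5.46
  0.00834 MHz = 0.00834e3 kHz = 8.34
Sum: 8.45 + 5.46 + 8.34 = 22.25

22.25 kHz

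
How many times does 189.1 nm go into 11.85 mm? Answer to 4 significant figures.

62670

(11.85e-3) / (189.1e-9) = 0.062665e6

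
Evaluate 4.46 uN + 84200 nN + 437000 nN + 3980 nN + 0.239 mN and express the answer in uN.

In uN:
  4.46 uN → 4.46
  84200 nN = 84200 × 10⁻³ uN = 84.2
  437000 nN = 437000 × 10⁻³ uN = 437
  3980 nN = 3980 × 10⁻³ uN = 3.98
  0.239 mN = 0.239 × 10³ uN = 239
Sum: 4.46 + 84.2 + 437 + 3.98 + 239 = 768.64

768.64 uN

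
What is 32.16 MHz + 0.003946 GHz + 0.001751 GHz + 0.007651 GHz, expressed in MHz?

In MHz:
  32.16 MHz → 32.16
  0.003946 GHz = 0.003946e3 MHz = 3.946
  0.001751 GHz = 0.001751e3 MHz = 1.751
  0.007651 GHz = 0.007651e3 MHz = 7.651
Sum: 32.16 + 3.946 + 1.751 + 7.651 = 45.508

45.508 MHz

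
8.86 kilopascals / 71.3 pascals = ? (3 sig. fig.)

(8.86e3) / (71.3) = 0.1243e3

124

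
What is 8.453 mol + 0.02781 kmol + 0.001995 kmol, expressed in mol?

In mol:
  8.453 mol → 8.453
  0.02781 kmol = 0.02781 × 10³ mol = 27.81
  0.001995 kmol = 0.001995 × 10³ mol = 1.995
Sum: 8.453 + 27.81 + 1.995 = 38.258

38.258 mol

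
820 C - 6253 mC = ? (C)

813.747 C

In C:
  820 C → 820
  6253 mC = 6253e-3 C = 6.253
Difference: 820 - 6.253 = 813.747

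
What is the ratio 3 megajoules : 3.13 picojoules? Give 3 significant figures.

(3 × 10^6) / (3.13 × 10^-12) = 0.9585 × 10^18

958000000000000000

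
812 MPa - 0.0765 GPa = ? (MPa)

In MPa:
  812 MPa → 812
  0.0765 GPa = 0.0765e3 MPa = 76.5
Difference: 812 - 76.5 = 735.5

735.5 MPa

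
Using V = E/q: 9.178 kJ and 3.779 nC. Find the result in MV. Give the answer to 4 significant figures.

(9.178e3) / (3.779e-9) = 2.42868e12 V

2429000 MV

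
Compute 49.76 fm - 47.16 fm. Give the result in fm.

2.6 fm

In fm:
  49.76 fm → 49.76
  47.16 fm → 47.16
Difference: 49.76 - 47.16 = 2.6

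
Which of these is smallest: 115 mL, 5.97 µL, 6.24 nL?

6.24 nL

115 mL = 0.115 L
5.97 µL = 0.00000597 L
6.24 nL = 0.00000000624 L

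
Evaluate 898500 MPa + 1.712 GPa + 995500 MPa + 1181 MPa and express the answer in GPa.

1896.893 GPa

In GPa:
  898500 MPa = 898500 × 10^-3 GPa = 898.5
  1.712 GPa → 1.712
  995500 MPa = 995500 × 10^-3 GPa = 995.5
  1181 MPa = 1181 × 10^-3 GPa = 1.181
Sum: 898.5 + 1.712 + 995.5 + 1.181 = 1896.893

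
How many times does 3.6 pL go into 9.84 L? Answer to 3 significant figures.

2730000000000

(9.84) / (3.6 × 10^-12) = 2.733 × 10^12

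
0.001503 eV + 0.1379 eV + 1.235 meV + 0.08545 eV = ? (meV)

In meV:
  0.001503 eV = 0.001503e3 meV = 1.503
  0.1379 eV = 0.1379e3 meV = 137.9
  1.235 meV → 1.235
  0.08545 eV = 0.08545e3 meV = 85.45
Sum: 1.503 + 137.9 + 1.235 + 85.45 = 226.088

226.088 meV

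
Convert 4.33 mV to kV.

0.00000433 kV

milli = 10^-3, kilo = 10^3; factor is 10^-6.
4.33 × 10^-6 = 0.00000433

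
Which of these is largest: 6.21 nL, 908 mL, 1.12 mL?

908 mL

6.21 nL = 0.00000000621 L
908 mL = 0.908 L
1.12 mL = 0.00112 L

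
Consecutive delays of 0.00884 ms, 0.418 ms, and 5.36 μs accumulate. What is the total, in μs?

In μs:
  0.00884 ms = 0.00884 × 10^3 μs = 8.84
  0.418 ms = 0.418 × 10^3 μs = 418
  5.36 μs → 5.36
Sum: 8.84 + 418 + 5.36 = 432.2

432.2 μs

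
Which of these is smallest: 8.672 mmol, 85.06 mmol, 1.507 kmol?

8.672 mmol = 0.008672 mol
85.06 mmol = 0.08506 mol
1.507 kmol = 1507 mol

8.672 mmol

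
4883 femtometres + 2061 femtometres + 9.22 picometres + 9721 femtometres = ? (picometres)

25.885 picometres

In picometres:
  4883 femtometres = 4883 × 10^-3 picometres = 4.883
  2061 femtometres = 2061 × 10^-3 picometres = 2.061
  9.22 picometres → 9.22
  9721 femtometres = 9721 × 10^-3 picometres = 9.721
Sum: 4.883 + 2.061 + 9.22 + 9.721 = 25.885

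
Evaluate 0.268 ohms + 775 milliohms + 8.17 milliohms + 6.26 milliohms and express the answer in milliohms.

In milliohms:
  0.268 ohms = 0.268e3 milliohms = 268
  775 milliohms → 775
  8.17 milliohms → 8.17
  6.26 milliohms → 6.26
Sum: 268 + 775 + 8.17 + 6.26 = 1057.43

1057.43 milliohms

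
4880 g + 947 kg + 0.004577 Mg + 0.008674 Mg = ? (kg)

In kg:
  4880 g = 4880 × 10⁻³ kg = 4.88
  947 kg → 947
  0.004577 Mg = 0.004577 × 10³ kg = 4.577
  0.008674 Mg = 0.008674 × 10³ kg = 8.674
Sum: 4.88 + 947 + 4.577 + 8.674 = 965.131

965.131 kg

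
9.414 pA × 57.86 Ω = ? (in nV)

9.414 × 10⁻¹² × 57.86 = 544.69404 × 10⁻¹² V

0.54469404 nV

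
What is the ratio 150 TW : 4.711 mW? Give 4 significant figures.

(150 × 10^12) / (4.711 × 10^-3) = 31.84 × 10^15

31840000000000000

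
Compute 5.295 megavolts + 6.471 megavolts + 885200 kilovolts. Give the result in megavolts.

896.966 megavolts

In megavolts:
  5.295 megavolts → 5.295
  6.471 megavolts → 6.471
  885200 kilovolts = 885200e-3 megavolts = 885.2
Sum: 5.295 + 6.471 + 885.2 = 896.966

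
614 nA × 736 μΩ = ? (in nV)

0.451904 nV

614 × 10⁻⁹ × 736 × 10⁻⁶ = 451904 × 10⁻¹⁵ V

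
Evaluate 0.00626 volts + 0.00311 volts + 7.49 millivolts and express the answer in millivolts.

In millivolts:
  0.00626 volts = 0.00626 × 10^3 millivolts = 6.26
  0.00311 volts = 0.00311 × 10^3 millivolts = 3.11
  7.49 millivolts → 7.49
Sum: 6.26 + 3.11 + 7.49 = 16.86

16.86 millivolts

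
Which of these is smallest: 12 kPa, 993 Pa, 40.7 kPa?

993 Pa

12 kPa = 12000 Pa
993 Pa = 993 Pa
40.7 kPa = 40700 Pa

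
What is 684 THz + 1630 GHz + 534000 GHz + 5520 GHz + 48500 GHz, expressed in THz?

In THz:
  684 THz → 684
  1630 GHz = 1630 × 10^-3 THz = 1.63
  534000 GHz = 534000 × 10^-3 THz = 534
  5520 GHz = 5520 × 10^-3 THz = 5.52
  48500 GHz = 48500 × 10^-3 THz = 48.5
Sum: 684 + 1.63 + 534 + 5.52 + 48.5 = 1273.65

1273.65 THz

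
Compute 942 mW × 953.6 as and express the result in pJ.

0.0008982912 pJ

942 × 10⁻³ × 953.6 × 10⁻¹⁸ = 898291.2 × 10⁻²¹ J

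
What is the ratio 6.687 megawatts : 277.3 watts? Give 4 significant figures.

24110

(6.687 × 10^6) / (277.3) = 0.024115 × 10^6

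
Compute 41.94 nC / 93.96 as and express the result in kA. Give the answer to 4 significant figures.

446400 kA

(41.94 × 10⁻⁹) / (93.96 × 10⁻¹⁸) = 0.44636 × 10⁹ A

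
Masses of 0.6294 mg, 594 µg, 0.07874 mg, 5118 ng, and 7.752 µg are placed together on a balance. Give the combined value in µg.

In µg:
  0.6294 mg = 0.6294 × 10³ µg = 629.4
  594 µg → 594
  0.07874 mg = 0.07874 × 10³ µg = 78.74
  5118 ng = 5118 × 10⁻³ µg = 5.118
  7.752 µg → 7.752
Sum: 629.4 + 594 + 78.74 + 5.118 + 7.752 = 1315.01

1315.01 µg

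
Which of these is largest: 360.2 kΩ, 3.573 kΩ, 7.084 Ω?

360.2 kΩ

360.2 kΩ = 360200 Ω
3.573 kΩ = 3573 Ω
7.084 Ω = 7.084 Ω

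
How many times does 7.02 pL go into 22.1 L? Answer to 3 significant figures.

(22.1) / (7.02e-12) = 3.148e12

3150000000000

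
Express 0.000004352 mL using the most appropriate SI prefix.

= 4.352e-9 L; 1e-9 is nano.

4.352 nL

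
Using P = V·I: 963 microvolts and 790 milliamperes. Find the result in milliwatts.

963e-6 × 790e-3 = 760770e-9 W

0.76077 milliwatts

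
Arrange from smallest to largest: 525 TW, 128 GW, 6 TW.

128 GW < 6 TW < 525 TW

525 TW = 525000000000000 W
128 GW = 128000000000 W
6 TW = 6000000000000 W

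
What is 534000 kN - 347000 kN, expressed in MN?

In MN:
  534000 kN = 534000 × 10^-3 MN = 534
  347000 kN = 347000 × 10^-3 MN = 347
Difference: 534 - 347 = 187

187 MN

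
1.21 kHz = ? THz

kilo = 1e3, tera = 1e12; factor is 1e-9.
1.21 × 1e-9 = 0.00000000121

0.00000000121 THz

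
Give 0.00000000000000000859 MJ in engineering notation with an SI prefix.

8.59 pJ

= 8.59e-12 J; 1e-12 is pico.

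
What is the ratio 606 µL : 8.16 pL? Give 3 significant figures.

(606e-6) / (8.16e-12) = 74.26e6

74300000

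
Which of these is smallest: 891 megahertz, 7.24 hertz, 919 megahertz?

891 megahertz = 891000000 hertz
7.24 hertz = 7.24 hertz
919 megahertz = 919000000 hertz

7.24 hertz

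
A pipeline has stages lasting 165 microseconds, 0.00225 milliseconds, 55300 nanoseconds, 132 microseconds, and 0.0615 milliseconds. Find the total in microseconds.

416.05 microseconds

In microseconds:
  165 microseconds → 165
  0.00225 milliseconds = 0.00225 × 10^3 microseconds = 2.25
  55300 nanoseconds = 55300 × 10^-3 microseconds = 55.3
  132 microseconds → 132
  0.0615 milliseconds = 0.0615 × 10^3 microseconds = 61.5
Sum: 165 + 2.25 + 55.3 + 132 + 61.5 = 416.05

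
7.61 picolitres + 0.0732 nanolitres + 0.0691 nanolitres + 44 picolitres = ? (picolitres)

In picolitres:
  7.61 picolitres → 7.61
  0.0732 nanolitres = 0.0732e3 picolitres = 73.2
  0.0691 nanolitres = 0.0691e3 picolitres = 69.1
  44 picolitres → 44
Sum: 7.61 + 73.2 + 69.1 + 44 = 193.91

193.91 picolitres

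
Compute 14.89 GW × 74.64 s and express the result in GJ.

1111.3896 GJ

14.89 × 10^9 × 74.64 = 1111.3896 × 10^9 J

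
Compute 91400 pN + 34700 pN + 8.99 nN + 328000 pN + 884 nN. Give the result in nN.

1347.09 nN

In nN:
  91400 pN = 91400 × 10^-3 nN = 91.4
  34700 pN = 34700 × 10^-3 nN = 34.7
  8.99 nN → 8.99
  328000 pN = 328000 × 10^-3 nN = 328
  884 nN → 884
Sum: 91.4 + 34.7 + 8.99 + 328 + 884 = 1347.09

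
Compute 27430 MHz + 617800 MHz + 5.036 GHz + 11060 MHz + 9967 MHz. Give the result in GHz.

In GHz:
  27430 MHz = 27430 × 10^-3 GHz = 27.43
  617800 MHz = 617800 × 10^-3 GHz = 617.8
  5.036 GHz → 5.036
  11060 MHz = 11060 × 10^-3 GHz = 11.06
  9967 MHz = 9967 × 10^-3 GHz = 9.967
Sum: 27.43 + 617.8 + 5.036 + 11.06 + 9.967 = 671.293

671.293 GHz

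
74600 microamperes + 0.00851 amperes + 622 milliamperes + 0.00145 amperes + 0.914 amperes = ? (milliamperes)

In milliamperes:
  74600 microamperes = 74600 × 10⁻³ milliamperes = 74.6
  0.00851 amperes = 0.00851 × 10³ milliamperes = 8.51
  622 milliamperes → 622
  0.00145 amperes = 0.00145 × 10³ milliamperes = 1.45
  0.914 amperes = 0.914 × 10³ milliamperes = 914
Sum: 74.6 + 8.51 + 622 + 1.45 + 914 = 1620.56

1620.56 milliamperes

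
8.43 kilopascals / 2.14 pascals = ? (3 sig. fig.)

(8.43 × 10^3) / (2.14) = 3.939 × 10^3

3940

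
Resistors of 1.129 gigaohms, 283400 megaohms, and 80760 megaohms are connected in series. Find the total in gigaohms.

365.289 gigaohms

In gigaohms:
  1.129 gigaohms → 1.129
  283400 megaohms = 283400 × 10⁻³ gigaohms = 283.4
  80760 megaohms = 80760 × 10⁻³ gigaohms = 80.76
Sum: 1.129 + 283.4 + 80.76 = 365.289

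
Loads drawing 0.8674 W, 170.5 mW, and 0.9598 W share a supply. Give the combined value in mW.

In mW:
  0.8674 W = 0.8674 × 10^3 mW = 867.4
  170.5 mW → 170.5
  0.9598 W = 0.9598 × 10^3 mW = 959.8
Sum: 867.4 + 170.5 + 959.8 = 1997.7

1997.7 mW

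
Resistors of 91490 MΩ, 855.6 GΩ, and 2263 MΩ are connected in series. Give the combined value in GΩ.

949.353 GΩ

In GΩ:
  91490 MΩ = 91490 × 10⁻³ GΩ = 91.49
  855.6 GΩ → 855.6
  2263 MΩ = 2263 × 10⁻³ GΩ = 2.263
Sum: 91.49 + 855.6 + 2.263 = 949.353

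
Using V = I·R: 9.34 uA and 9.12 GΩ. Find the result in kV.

9.34 × 10^-6 × 9.12 × 10^9 = 85.1808 × 10^3 V

85.1808 kV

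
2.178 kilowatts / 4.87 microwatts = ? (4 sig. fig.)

447200000

(2.178 × 10³) / (4.87 × 10⁻⁶) = 0.44723 × 10⁹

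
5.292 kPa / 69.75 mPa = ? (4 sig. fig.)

(5.292e3) / (69.75e-3) = 0.075871e6

75870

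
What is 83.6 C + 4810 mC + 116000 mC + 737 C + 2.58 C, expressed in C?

943.99 C

In C:
  83.6 C → 83.6
  4810 mC = 4810e-3 C = 4.81
  116000 mC = 116000e-3 C = 116
  737 C → 737
  2.58 C → 2.58
Sum: 83.6 + 4.81 + 116 + 737 + 2.58 = 943.99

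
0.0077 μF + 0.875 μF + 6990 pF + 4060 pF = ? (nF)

893.75 nF

In nF:
  0.0077 μF = 0.0077e3 nF = 7.7
  0.875 μF = 0.875e3 nF = 875
  6990 pF = 6990e-3 nF = 6.99
  4060 pF = 4060e-3 nF = 4.06
Sum: 7.7 + 875 + 6.99 + 4.06 = 893.75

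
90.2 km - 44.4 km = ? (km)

In km:
  90.2 km → 90.2
  44.4 km → 44.4
Difference: 90.2 - 44.4 = 45.8

45.8 km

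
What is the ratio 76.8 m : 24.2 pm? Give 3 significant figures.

3170000000000

(76.8) / (24.2e-12) = 3.174e12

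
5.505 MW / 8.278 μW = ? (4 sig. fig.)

(5.505e6) / (8.278e-6) = 0.66502e12

665000000000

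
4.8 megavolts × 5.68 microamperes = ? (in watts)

27.264 watts

4.8 × 10⁶ × 5.68 × 10⁻⁶ = 27.264 W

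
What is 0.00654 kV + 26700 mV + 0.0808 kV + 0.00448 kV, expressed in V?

In V:
  0.00654 kV = 0.00654 × 10^3 V = 6.54
  26700 mV = 26700 × 10^-3 V = 26.7
  0.0808 kV = 0.0808 × 10^3 V = 80.8
  0.00448 kV = 0.00448 × 10^3 V = 4.48
Sum: 6.54 + 26.7 + 80.8 + 4.48 = 118.52

118.52 V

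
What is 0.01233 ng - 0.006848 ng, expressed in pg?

In pg:
  0.01233 ng = 0.01233e3 pg = 12.33
  0.006848 ng = 0.006848e3 pg = 6.848
Difference: 12.33 - 6.848 = 5.482

5.482 pg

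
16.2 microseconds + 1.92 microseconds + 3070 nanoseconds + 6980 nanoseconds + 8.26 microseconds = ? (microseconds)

In microseconds:
  16.2 microseconds → 16.2
  1.92 microseconds → 1.92
  3070 nanoseconds = 3070 × 10⁻³ microseconds = 3.07
  6980 nanoseconds = 6980 × 10⁻³ microseconds = 6.98
  8.26 microseconds → 8.26
Sum: 16.2 + 1.92 + 3.07 + 6.98 + 8.26 = 36.43

36.43 microseconds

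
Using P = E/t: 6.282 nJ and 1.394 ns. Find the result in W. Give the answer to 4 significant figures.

4.506 W

(6.282 × 10⁻⁹) / (1.394 × 10⁻⁹) = 4.50646 W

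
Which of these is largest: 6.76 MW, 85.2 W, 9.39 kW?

6.76 MW = 6760000 W
85.2 W = 85.2 W
9.39 kW = 9390 W

6.76 MW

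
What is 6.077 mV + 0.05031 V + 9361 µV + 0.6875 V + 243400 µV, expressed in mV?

In mV:
  6.077 mV → 6.077
  0.05031 V = 0.05031e3 mV = 50.31
  9361 µV = 9361e-3 mV = 9.361
  0.6875 V = 0.6875e3 mV = 687.5
  243400 µV = 243400e-3 mV = 243.4
Sum: 6.077 + 50.31 + 9.361 + 687.5 + 243.4 = 996.648

996.648 mV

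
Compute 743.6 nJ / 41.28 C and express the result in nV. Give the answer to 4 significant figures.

18.01 nV

(743.6e-9) / (41.28) = 18.0136e-9 V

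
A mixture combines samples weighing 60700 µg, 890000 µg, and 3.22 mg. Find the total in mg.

953.92 mg

In mg:
  60700 µg = 60700 × 10^-3 mg = 60.7
  890000 µg = 890000 × 10^-3 mg = 890
  3.22 mg → 3.22
Sum: 60.7 + 890 + 3.22 = 953.92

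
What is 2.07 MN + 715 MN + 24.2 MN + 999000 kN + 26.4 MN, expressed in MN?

1766.67 MN

In MN:
  2.07 MN → 2.07
  715 MN → 715
  24.2 MN → 24.2
  999000 kN = 999000e-3 MN = 999
  26.4 MN → 26.4
Sum: 2.07 + 715 + 24.2 + 999 + 26.4 = 1766.67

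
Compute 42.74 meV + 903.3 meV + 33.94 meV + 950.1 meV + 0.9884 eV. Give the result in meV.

2918.48 meV

In meV:
  42.74 meV → 42.74
  903.3 meV → 903.3
  33.94 meV → 33.94
  950.1 meV → 950.1
  0.9884 eV = 0.9884 × 10^3 meV = 988.4
Sum: 42.74 + 903.3 + 33.94 + 950.1 + 988.4 = 2918.48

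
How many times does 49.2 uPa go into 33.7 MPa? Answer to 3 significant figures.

685000000000

(33.7 × 10^6) / (49.2 × 10^-6) = 0.685 × 10^12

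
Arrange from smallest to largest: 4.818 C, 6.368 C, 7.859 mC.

7.859 mC < 4.818 C < 6.368 C

4.818 C = 4.818 C
6.368 C = 6.368 C
7.859 mC = 0.007859 C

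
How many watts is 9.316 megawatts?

9316000 watts

mega = 10⁶, (no prefix) = 10⁰; factor is 10⁶.
9.316 × 10⁶ = 9316000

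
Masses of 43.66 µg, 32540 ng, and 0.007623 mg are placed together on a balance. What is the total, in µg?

83.823 µg

In µg:
  43.66 µg → 43.66
  32540 ng = 32540e-3 µg = 32.54
  0.007623 mg = 0.007623e3 µg = 7.623
Sum: 43.66 + 32.54 + 7.623 = 83.823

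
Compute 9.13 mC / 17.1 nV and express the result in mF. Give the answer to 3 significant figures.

(9.13 × 10⁻³) / (17.1 × 10⁻⁹) = 0.53392 × 10⁶ F

534000000 mF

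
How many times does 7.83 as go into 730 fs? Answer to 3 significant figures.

93200

(730 × 10^-15) / (7.83 × 10^-18) = 93.23 × 10^3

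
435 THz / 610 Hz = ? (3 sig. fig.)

(435e12) / (610) = 0.7131e12

713000000000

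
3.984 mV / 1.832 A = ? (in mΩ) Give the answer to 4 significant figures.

2.175 mΩ

(3.984 × 10⁻³) / (1.832) = 2.17467 × 10⁻³ Ω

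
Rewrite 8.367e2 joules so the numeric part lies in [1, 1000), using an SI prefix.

836.7 joules

= 836.7 joules; mantissa already in [1, 1000).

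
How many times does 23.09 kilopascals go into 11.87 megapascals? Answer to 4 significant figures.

(11.87 × 10⁶) / (23.09 × 10³) = 0.51408 × 10³

514.1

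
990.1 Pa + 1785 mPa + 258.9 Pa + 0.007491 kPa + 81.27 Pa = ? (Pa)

1339.546 Pa

In Pa:
  990.1 Pa → 990.1
  1785 mPa = 1785 × 10⁻³ Pa = 1.785
  258.9 Pa → 258.9
  0.007491 kPa = 0.007491 × 10³ Pa = 7.491
  81.27 Pa → 81.27
Sum: 990.1 + 1.785 + 258.9 + 7.491 + 81.27 = 1339.546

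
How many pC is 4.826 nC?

4826 pC

nano = 1e-9, pico = 1e-12; factor is 1e3.
4.826 × 1e3 = 4826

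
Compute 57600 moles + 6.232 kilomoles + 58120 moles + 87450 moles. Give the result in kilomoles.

209.402 kilomoles

In kilomoles:
  57600 moles = 57600 × 10⁻³ kilomoles = 57.6
  6.232 kilomoles → 6.232
  58120 moles = 58120 × 10⁻³ kilomoles = 58.12
  87450 moles = 87450 × 10⁻³ kilomoles = 87.45
Sum: 57.6 + 6.232 + 58.12 + 87.45 = 209.402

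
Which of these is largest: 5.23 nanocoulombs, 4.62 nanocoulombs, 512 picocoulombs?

5.23 nanocoulombs

5.23 nanocoulombs = 0.00000000523 coulombs
4.62 nanocoulombs = 0.00000000462 coulombs
512 picocoulombs = 0.000000000512 coulombs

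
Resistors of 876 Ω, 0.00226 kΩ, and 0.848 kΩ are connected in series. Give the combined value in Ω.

1726.26 Ω

In Ω:
  876 Ω → 876
  0.00226 kΩ = 0.00226e3 Ω = 2.26
  0.848 kΩ = 0.848e3 Ω = 848
Sum: 876 + 2.26 + 848 = 1726.26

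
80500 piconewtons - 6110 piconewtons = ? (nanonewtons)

In nanonewtons:
  80500 piconewtons = 80500e-3 nanonewtons = 80.5
  6110 piconewtons = 6110e-3 nanonewtons = 6.11
Difference: 80.5 - 6.11 = 74.39

74.39 nanonewtons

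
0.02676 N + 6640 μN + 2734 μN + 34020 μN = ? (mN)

70.154 mN

In mN:
  0.02676 N = 0.02676 × 10^3 mN = 26.76
  6640 μN = 6640 × 10^-3 mN = 6.64
  2734 μN = 2734 × 10^-3 mN = 2.734
  34020 μN = 34020 × 10^-3 mN = 34.02
Sum: 26.76 + 6.64 + 2.734 + 34.02 = 70.154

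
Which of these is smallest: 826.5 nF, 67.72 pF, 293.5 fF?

293.5 fF

826.5 nF = 0.0000008265 F
67.72 pF = 0.00000000006772 F
293.5 fF = 0.0000000000002935 F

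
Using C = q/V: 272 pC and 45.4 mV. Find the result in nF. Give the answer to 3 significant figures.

5.99 nF

(272 × 10^-12) / (45.4 × 10^-3) = 5.9912 × 10^-9 F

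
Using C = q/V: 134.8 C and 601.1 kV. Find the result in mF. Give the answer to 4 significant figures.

0.2243 mF

(134.8) / (601.1 × 10³) = 0.224256 × 10⁻³ F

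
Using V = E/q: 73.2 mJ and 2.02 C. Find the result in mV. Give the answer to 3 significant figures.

(73.2 × 10^-3) / (2.02) = 36.238 × 10^-3 V

36.2 mV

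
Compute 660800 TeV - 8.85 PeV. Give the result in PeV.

651.95 PeV

In PeV:
  660800 TeV = 660800e-3 PeV = 660.8
  8.85 PeV → 8.85
Difference: 660.8 - 8.85 = 651.95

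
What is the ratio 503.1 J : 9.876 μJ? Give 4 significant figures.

50940000

(503.1) / (9.876 × 10^-6) = 50.942 × 10^6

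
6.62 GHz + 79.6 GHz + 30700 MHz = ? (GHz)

116.92 GHz

In GHz:
  6.62 GHz → 6.62
  79.6 GHz → 79.6
  30700 MHz = 30700 × 10⁻³ GHz = 30.7
Sum: 6.62 + 79.6 + 30.7 = 116.92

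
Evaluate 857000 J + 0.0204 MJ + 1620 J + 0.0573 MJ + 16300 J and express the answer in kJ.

952.62 kJ

In kJ:
  857000 J = 857000e-3 kJ = 857
  0.0204 MJ = 0.0204e3 kJ = 20.4
  1620 J = 1620e-3 kJ = 1.62
  0.0573 MJ = 0.0573e3 kJ = 57.3
  16300 J = 16300e-3 kJ = 16.3
Sum: 857 + 20.4 + 1.62 + 57.3 + 16.3 = 952.62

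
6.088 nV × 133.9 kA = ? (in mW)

6.088 × 10^-9 × 133.9 × 10^3 = 815.1832 × 10^-6 W

0.8151832 mW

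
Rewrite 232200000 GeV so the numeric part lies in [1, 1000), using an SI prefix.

232.2 PeV

= 232.2 × 10^15 eV; 10^15 is peta.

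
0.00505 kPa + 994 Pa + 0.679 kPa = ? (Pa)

1678.05 Pa

In Pa:
  0.00505 kPa = 0.00505e3 Pa = 5.05
  994 Pa → 994
  0.679 kPa = 0.679e3 Pa = 679
Sum: 5.05 + 994 + 679 = 1678.05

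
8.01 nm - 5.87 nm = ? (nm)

In nm:
  8.01 nm → 8.01
  5.87 nm → 5.87
Difference: 8.01 - 5.87 = 2.14

2.14 nm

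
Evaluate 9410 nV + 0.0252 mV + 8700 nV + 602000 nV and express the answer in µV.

645.31 µV

In µV:
  9410 nV = 9410 × 10⁻³ µV = 9.41
  0.0252 mV = 0.0252 × 10³ µV = 25.2
  8700 nV = 8700 × 10⁻³ µV = 8.7
  602000 nV = 602000 × 10⁻³ µV = 602
Sum: 9.41 + 25.2 + 8.7 + 602 = 645.31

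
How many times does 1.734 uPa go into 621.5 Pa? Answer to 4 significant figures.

358400000

(621.5) / (1.734e-6) = 358.42e6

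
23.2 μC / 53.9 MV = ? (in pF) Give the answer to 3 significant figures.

0.430 pF

(23.2 × 10^-6) / (53.9 × 10^6) = 0.43043 × 10^-12 F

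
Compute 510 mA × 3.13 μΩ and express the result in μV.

1.5963 μV

510e-3 × 3.13e-6 = 1596.3e-9 V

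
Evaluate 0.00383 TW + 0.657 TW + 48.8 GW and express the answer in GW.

709.63 GW

In GW:
  0.00383 TW = 0.00383 × 10³ GW = 3.83
  0.657 TW = 0.657 × 10³ GW = 657
  48.8 GW → 48.8
Sum: 3.83 + 657 + 48.8 = 709.63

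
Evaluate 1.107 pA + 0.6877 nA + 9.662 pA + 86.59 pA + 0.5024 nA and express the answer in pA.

1287.459 pA

In pA:
  1.107 pA → 1.107
  0.6877 nA = 0.6877 × 10^3 pA = 687.7
  9.662 pA → 9.662
  86.59 pA → 86.59
  0.5024 nA = 0.5024 × 10^3 pA = 502.4
Sum: 1.107 + 687.7 + 9.662 + 86.59 + 502.4 = 1287.459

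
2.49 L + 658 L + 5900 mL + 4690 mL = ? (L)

In L:
  2.49 L → 2.49
  658 L → 658
  5900 mL = 5900e-3 L = 5.9
  4690 mL = 4690e-3 L = 4.69
Sum: 2.49 + 658 + 5.9 + 4.69 = 671.08

671.08 L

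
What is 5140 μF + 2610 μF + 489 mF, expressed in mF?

In mF:
  5140 μF = 5140 × 10⁻³ mF = 5.14
  2610 μF = 2610 × 10⁻³ mF = 2.61
  489 mF → 489
Sum: 5.14 + 2.61 + 489 = 496.75

496.75 mF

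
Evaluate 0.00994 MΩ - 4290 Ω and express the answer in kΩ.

In kΩ:
  0.00994 MΩ = 0.00994 × 10^3 kΩ = 9.94
  4290 Ω = 4290 × 10^-3 kΩ = 4.29
Difference: 9.94 - 4.29 = 5.65

5.65 kΩ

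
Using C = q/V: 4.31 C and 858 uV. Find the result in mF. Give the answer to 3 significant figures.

5020000 mF

(4.31) / (858e-6) = 0.0050233e6 F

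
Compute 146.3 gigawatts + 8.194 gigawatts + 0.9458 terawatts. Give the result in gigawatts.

1100.294 gigawatts

In gigawatts:
  146.3 gigawatts → 146.3
  8.194 gigawatts → 8.194
  0.9458 terawatts = 0.9458 × 10³ gigawatts = 945.8
Sum: 146.3 + 8.194 + 945.8 = 1100.294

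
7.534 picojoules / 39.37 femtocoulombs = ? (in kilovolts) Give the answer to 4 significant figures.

0.1914 kilovolts

(7.534 × 10⁻¹²) / (39.37 × 10⁻¹⁵) = 0.191364 × 10³ V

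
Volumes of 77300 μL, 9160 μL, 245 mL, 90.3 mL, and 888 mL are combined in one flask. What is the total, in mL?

1309.76 mL

In mL:
  77300 μL = 77300e-3 mL = 77.3
  9160 μL = 9160e-3 mL = 9.16
  245 mL → 245
  90.3 mL → 90.3
  888 mL → 888
Sum: 77.3 + 9.16 + 245 + 90.3 + 888 = 1309.76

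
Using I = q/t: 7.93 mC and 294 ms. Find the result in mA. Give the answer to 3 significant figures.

27.0 mA

(7.93 × 10⁻³) / (294 × 10⁻³) = 0.026973 A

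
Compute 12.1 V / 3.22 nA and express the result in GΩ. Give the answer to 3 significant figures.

(12.1) / (3.22 × 10^-9) = 3.7578 × 10^9 Ω

3.76 GΩ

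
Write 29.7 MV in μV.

29700000000000 μV

mega = 1e6, micro = 1e-6; factor is 1e12.
29.7 × 1e12 = 29700000000000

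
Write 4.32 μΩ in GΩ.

micro = 10⁻⁶, giga = 10⁹; factor is 10⁻¹⁵.
4.32 × 10⁻¹⁵ = 0.00000000000000432

0.00000000000000432 GΩ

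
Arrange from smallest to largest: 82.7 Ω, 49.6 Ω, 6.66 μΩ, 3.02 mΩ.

6.66 μΩ < 3.02 mΩ < 49.6 Ω < 82.7 Ω

82.7 Ω = 82.7 Ω
49.6 Ω = 49.6 Ω
6.66 μΩ = 0.00000666 Ω
3.02 mΩ = 0.00302 Ω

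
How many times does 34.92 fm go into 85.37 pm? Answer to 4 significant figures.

2445

(85.37 × 10^-12) / (34.92 × 10^-15) = 2.4447 × 10^3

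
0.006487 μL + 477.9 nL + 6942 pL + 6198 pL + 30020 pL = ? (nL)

527.547 nL

In nL:
  0.006487 μL = 0.006487 × 10^3 nL = 6.487
  477.9 nL → 477.9
  6942 pL = 6942 × 10^-3 nL = 6.942
  6198 pL = 6198 × 10^-3 nL = 6.198
  30020 pL = 30020 × 10^-3 nL = 30.02
Sum: 6.487 + 477.9 + 6.942 + 6.198 + 30.02 = 527.547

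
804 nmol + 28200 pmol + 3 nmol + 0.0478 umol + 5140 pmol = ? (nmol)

In nmol:
  804 nmol → 804
  28200 pmol = 28200 × 10^-3 nmol = 28.2
  3 nmol → 3
  0.0478 umol = 0.0478 × 10^3 nmol = 47.8
  5140 pmol = 5140 × 10^-3 nmol = 5.14
Sum: 804 + 28.2 + 3 + 47.8 + 5.14 = 888.14

888.14 nmol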